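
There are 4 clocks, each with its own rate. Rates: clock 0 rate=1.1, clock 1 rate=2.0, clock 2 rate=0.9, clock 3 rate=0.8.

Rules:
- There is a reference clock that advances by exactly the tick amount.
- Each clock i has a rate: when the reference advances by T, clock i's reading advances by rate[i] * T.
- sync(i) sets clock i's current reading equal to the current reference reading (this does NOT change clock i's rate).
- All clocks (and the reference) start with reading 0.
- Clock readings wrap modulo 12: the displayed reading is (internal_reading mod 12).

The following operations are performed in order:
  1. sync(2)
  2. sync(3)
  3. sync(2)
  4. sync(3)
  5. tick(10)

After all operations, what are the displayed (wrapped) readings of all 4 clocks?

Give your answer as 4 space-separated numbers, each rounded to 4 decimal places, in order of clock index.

After op 1 sync(2): ref=0.0000 raw=[0.0000 0.0000 0.0000 0.0000]
After op 2 sync(3): ref=0.0000 raw=[0.0000 0.0000 0.0000 0.0000]
After op 3 sync(2): ref=0.0000 raw=[0.0000 0.0000 0.0000 0.0000]
After op 4 sync(3): ref=0.0000 raw=[0.0000 0.0000 0.0000 0.0000]
After op 5 tick(10): ref=10.0000 raw=[11.0000 20.0000 9.0000 8.0000]
Wrap final raw readings (mod 12): 11.0000 mod 12 = 11.0000; 20.0000 mod 12 = 8.0000; 9.0000 mod 12 = 9.0000; 8.0000 mod 12 = 8.0000

Answer: 11.0000 8.0000 9.0000 8.0000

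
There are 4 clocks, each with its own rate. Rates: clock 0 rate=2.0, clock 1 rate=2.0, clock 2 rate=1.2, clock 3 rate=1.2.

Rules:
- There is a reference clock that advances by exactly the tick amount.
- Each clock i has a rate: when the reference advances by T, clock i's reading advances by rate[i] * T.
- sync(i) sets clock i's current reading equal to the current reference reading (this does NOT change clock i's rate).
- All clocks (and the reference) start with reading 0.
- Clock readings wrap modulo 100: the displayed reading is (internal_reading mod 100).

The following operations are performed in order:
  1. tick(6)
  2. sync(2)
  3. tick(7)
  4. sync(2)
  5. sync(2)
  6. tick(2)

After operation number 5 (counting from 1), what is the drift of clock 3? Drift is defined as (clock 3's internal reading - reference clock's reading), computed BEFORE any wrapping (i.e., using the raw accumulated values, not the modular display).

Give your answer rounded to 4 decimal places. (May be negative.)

After op 1 tick(6): ref=6.0000 raw=[12.0000 12.0000 7.2000 7.2000]
After op 2 sync(2): ref=6.0000 raw=[12.0000 12.0000 6.0000 7.2000]
After op 3 tick(7): ref=13.0000 raw=[26.0000 26.0000 14.4000 15.6000]
After op 4 sync(2): ref=13.0000 raw=[26.0000 26.0000 13.0000 15.6000]
After op 5 sync(2): ref=13.0000 raw=[26.0000 26.0000 13.0000 15.6000]
Drift of clock 3 after op 5: 15.6000 - 13.0000 = 2.6000

Answer: 2.6000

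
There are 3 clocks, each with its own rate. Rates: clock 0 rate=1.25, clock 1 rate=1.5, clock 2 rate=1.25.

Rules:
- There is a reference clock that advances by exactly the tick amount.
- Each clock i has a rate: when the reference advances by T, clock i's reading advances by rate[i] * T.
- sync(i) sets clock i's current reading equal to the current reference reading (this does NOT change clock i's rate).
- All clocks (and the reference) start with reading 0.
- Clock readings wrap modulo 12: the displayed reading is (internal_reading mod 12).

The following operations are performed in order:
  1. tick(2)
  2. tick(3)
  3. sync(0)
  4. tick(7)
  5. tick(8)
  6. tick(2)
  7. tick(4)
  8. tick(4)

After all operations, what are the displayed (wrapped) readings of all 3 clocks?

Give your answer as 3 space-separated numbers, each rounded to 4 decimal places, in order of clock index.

Answer: 0.2500 9.0000 1.5000

Derivation:
After op 1 tick(2): ref=2.0000 raw=[2.5000 3.0000 2.5000]
After op 2 tick(3): ref=5.0000 raw=[6.2500 7.5000 6.2500]
After op 3 sync(0): ref=5.0000 raw=[5.0000 7.5000 6.2500]
After op 4 tick(7): ref=12.0000 raw=[13.7500 18.0000 15.0000]
After op 5 tick(8): ref=20.0000 raw=[23.7500 30.0000 25.0000]
After op 6 tick(2): ref=22.0000 raw=[26.2500 33.0000 27.5000]
After op 7 tick(4): ref=26.0000 raw=[31.2500 39.0000 32.5000]
After op 8 tick(4): ref=30.0000 raw=[36.2500 45.0000 37.5000]
Wrap final raw readings (mod 12): 36.2500 mod 12 = 0.2500; 45.0000 mod 12 = 9.0000; 37.5000 mod 12 = 1.5000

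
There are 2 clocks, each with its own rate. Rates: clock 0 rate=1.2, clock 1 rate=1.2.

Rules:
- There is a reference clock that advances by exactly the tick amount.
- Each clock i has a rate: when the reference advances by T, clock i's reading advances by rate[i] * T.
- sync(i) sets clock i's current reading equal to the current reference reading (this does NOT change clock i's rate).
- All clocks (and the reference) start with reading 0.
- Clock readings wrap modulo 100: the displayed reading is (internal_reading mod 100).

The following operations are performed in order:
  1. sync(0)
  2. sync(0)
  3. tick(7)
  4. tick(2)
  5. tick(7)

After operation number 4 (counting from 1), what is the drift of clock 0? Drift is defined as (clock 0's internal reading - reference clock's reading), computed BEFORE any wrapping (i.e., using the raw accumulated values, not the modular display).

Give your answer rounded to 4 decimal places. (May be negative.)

After op 1 sync(0): ref=0.0000 raw=[0.0000 0.0000]
After op 2 sync(0): ref=0.0000 raw=[0.0000 0.0000]
After op 3 tick(7): ref=7.0000 raw=[8.4000 8.4000]
After op 4 tick(2): ref=9.0000 raw=[10.8000 10.8000]
Drift of clock 0 after op 4: 10.8000 - 9.0000 = 1.8000

Answer: 1.8000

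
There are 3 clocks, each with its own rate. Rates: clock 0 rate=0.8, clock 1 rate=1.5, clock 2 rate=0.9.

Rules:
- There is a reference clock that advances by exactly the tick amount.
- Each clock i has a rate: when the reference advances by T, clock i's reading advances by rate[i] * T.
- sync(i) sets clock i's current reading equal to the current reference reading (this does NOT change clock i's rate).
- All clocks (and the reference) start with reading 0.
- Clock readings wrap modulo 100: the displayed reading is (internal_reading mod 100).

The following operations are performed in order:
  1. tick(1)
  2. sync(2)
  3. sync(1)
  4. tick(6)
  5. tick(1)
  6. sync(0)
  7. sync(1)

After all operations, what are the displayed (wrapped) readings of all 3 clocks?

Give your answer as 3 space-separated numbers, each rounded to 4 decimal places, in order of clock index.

After op 1 tick(1): ref=1.0000 raw=[0.8000 1.5000 0.9000]
After op 2 sync(2): ref=1.0000 raw=[0.8000 1.5000 1.0000]
After op 3 sync(1): ref=1.0000 raw=[0.8000 1.0000 1.0000]
After op 4 tick(6): ref=7.0000 raw=[5.6000 10.0000 6.4000]
After op 5 tick(1): ref=8.0000 raw=[6.4000 11.5000 7.3000]
After op 6 sync(0): ref=8.0000 raw=[8.0000 11.5000 7.3000]
After op 7 sync(1): ref=8.0000 raw=[8.0000 8.0000 7.3000]
Wrap final raw readings (mod 100): 8.0000 mod 100 = 8.0000; 8.0000 mod 100 = 8.0000; 7.3000 mod 100 = 7.3000

Answer: 8.0000 8.0000 7.3000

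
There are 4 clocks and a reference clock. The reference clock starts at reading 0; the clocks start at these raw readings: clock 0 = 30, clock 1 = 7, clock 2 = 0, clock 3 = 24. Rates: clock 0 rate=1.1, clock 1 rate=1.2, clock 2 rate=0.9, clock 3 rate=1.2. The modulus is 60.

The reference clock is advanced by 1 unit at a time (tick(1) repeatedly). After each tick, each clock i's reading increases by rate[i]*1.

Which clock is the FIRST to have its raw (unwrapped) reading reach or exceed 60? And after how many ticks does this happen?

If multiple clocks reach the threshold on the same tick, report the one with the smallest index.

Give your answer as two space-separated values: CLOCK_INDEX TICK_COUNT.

Answer: 0 28

Derivation:
clock 0: start=30, rate=1.1, needs 60-30 = 30; ticks = ceil(30/1.1) = ceil(27.2727) = 28; reading at tick 28 = 30 + 1.1*28 = 60.8000
clock 1: start=7, rate=1.2, needs 60-7 = 53; ticks = ceil(53/1.2) = ceil(44.1667) = 45; reading at tick 45 = 7 + 1.2*45 = 61.0000
clock 2: start=0, rate=0.9, needs 60-0 = 60; ticks = ceil(60/0.9) = ceil(66.6667) = 67; reading at tick 67 = 0 + 0.9*67 = 60.3000
clock 3: start=24, rate=1.2, needs 60-24 = 36; ticks = ceil(36/1.2) = ceil(30.0000) = 30; reading at tick 30 = 24 + 1.2*30 = 60.0000
Minimum tick count = 28; winners = [0]; smallest index = 0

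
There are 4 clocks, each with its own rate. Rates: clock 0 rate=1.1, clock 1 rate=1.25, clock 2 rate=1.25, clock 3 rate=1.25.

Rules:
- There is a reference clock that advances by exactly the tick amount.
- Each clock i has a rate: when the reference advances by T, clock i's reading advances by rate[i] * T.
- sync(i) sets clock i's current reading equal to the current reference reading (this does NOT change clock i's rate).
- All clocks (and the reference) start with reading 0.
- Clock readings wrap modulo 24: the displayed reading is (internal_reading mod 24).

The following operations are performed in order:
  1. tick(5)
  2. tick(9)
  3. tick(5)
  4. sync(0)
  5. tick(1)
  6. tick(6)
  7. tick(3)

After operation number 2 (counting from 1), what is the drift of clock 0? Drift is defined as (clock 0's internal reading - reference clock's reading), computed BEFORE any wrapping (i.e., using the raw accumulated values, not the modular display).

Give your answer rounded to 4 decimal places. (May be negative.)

After op 1 tick(5): ref=5.0000 raw=[5.5000 6.2500 6.2500 6.2500]
After op 2 tick(9): ref=14.0000 raw=[15.4000 17.5000 17.5000 17.5000]
Drift of clock 0 after op 2: 15.4000 - 14.0000 = 1.4000

Answer: 1.4000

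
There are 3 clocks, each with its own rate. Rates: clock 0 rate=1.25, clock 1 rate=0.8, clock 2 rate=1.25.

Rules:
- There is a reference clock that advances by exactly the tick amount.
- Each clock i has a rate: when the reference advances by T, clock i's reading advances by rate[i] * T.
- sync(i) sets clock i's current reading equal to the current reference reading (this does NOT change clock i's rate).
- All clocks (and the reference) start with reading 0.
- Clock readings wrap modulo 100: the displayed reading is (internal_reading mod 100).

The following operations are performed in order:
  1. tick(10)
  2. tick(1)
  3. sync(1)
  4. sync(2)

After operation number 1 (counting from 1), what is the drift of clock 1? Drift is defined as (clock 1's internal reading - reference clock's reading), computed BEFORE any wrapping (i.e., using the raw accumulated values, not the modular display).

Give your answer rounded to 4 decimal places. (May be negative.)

Answer: -2.0000

Derivation:
After op 1 tick(10): ref=10.0000 raw=[12.5000 8.0000 12.5000]
Drift of clock 1 after op 1: 8.0000 - 10.0000 = -2.0000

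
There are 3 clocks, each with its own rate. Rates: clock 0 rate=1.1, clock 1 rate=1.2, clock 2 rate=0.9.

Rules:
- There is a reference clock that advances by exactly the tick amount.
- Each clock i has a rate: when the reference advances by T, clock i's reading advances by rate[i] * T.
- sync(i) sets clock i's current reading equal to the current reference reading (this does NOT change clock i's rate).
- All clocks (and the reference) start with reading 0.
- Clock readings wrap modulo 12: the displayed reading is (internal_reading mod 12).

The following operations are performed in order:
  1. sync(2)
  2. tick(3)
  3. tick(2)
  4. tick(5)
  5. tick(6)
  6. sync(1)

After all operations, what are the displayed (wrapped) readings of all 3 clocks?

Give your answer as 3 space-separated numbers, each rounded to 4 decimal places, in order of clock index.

After op 1 sync(2): ref=0.0000 raw=[0.0000 0.0000 0.0000]
After op 2 tick(3): ref=3.0000 raw=[3.3000 3.6000 2.7000]
After op 3 tick(2): ref=5.0000 raw=[5.5000 6.0000 4.5000]
After op 4 tick(5): ref=10.0000 raw=[11.0000 12.0000 9.0000]
After op 5 tick(6): ref=16.0000 raw=[17.6000 19.2000 14.4000]
After op 6 sync(1): ref=16.0000 raw=[17.6000 16.0000 14.4000]
Wrap final raw readings (mod 12): 17.6000 mod 12 = 5.6000; 16.0000 mod 12 = 4.0000; 14.4000 mod 12 = 2.4000

Answer: 5.6000 4.0000 2.4000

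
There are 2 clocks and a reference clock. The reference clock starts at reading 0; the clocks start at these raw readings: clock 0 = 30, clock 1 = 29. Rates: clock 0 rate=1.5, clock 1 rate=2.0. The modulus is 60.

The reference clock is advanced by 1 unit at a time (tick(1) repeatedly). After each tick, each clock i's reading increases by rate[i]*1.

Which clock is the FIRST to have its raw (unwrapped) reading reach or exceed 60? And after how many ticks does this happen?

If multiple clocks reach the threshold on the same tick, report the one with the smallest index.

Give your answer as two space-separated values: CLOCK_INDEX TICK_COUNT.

clock 0: start=30, rate=1.5, needs 60-30 = 30; ticks = ceil(30/1.5) = ceil(20.0000) = 20; reading at tick 20 = 30 + 1.5*20 = 60.0000
clock 1: start=29, rate=2.0, needs 60-29 = 31; ticks = ceil(31/2.0) = ceil(15.5000) = 16; reading at tick 16 = 29 + 2.0*16 = 61.0000
Minimum tick count = 16; winners = [1]; smallest index = 1

Answer: 1 16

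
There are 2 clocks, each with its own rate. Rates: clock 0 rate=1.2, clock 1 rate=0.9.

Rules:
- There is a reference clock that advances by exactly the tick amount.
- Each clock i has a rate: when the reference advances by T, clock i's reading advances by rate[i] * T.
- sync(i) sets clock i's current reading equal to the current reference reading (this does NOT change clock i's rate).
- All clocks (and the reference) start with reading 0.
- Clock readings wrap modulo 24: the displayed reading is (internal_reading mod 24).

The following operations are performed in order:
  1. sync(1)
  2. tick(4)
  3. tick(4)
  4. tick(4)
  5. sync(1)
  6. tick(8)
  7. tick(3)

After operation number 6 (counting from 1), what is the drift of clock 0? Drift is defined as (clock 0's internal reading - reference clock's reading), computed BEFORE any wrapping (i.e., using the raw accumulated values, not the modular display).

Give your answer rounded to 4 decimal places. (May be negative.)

Answer: 4.0000

Derivation:
After op 1 sync(1): ref=0.0000 raw=[0.0000 0.0000]
After op 2 tick(4): ref=4.0000 raw=[4.8000 3.6000]
After op 3 tick(4): ref=8.0000 raw=[9.6000 7.2000]
After op 4 tick(4): ref=12.0000 raw=[14.4000 10.8000]
After op 5 sync(1): ref=12.0000 raw=[14.4000 12.0000]
After op 6 tick(8): ref=20.0000 raw=[24.0000 19.2000]
Drift of clock 0 after op 6: 24.0000 - 20.0000 = 4.0000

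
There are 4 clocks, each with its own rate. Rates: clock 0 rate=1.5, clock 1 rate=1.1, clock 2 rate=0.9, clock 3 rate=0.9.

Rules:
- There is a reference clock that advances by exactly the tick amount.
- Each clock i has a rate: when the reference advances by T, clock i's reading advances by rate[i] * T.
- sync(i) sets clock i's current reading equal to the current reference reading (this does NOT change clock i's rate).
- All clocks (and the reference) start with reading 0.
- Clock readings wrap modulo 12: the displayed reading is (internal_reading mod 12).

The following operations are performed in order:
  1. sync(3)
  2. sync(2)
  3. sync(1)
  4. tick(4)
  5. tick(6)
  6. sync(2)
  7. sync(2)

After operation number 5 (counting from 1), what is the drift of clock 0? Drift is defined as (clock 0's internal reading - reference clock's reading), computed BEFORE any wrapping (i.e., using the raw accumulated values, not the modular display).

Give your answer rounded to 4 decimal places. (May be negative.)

Answer: 5.0000

Derivation:
After op 1 sync(3): ref=0.0000 raw=[0.0000 0.0000 0.0000 0.0000]
After op 2 sync(2): ref=0.0000 raw=[0.0000 0.0000 0.0000 0.0000]
After op 3 sync(1): ref=0.0000 raw=[0.0000 0.0000 0.0000 0.0000]
After op 4 tick(4): ref=4.0000 raw=[6.0000 4.4000 3.6000 3.6000]
After op 5 tick(6): ref=10.0000 raw=[15.0000 11.0000 9.0000 9.0000]
Drift of clock 0 after op 5: 15.0000 - 10.0000 = 5.0000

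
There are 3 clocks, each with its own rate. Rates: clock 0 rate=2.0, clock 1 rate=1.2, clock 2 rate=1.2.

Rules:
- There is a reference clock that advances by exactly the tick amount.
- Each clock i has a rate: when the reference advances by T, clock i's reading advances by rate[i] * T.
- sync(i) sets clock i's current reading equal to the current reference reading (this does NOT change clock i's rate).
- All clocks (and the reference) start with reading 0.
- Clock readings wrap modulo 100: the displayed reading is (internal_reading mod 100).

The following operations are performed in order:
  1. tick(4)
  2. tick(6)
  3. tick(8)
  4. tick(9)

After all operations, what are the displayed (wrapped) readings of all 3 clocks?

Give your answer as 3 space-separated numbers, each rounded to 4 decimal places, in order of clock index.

After op 1 tick(4): ref=4.0000 raw=[8.0000 4.8000 4.8000]
After op 2 tick(6): ref=10.0000 raw=[20.0000 12.0000 12.0000]
After op 3 tick(8): ref=18.0000 raw=[36.0000 21.6000 21.6000]
After op 4 tick(9): ref=27.0000 raw=[54.0000 32.4000 32.4000]
Wrap final raw readings (mod 100): 54.0000 mod 100 = 54.0000; 32.4000 mod 100 = 32.4000; 32.4000 mod 100 = 32.4000

Answer: 54.0000 32.4000 32.4000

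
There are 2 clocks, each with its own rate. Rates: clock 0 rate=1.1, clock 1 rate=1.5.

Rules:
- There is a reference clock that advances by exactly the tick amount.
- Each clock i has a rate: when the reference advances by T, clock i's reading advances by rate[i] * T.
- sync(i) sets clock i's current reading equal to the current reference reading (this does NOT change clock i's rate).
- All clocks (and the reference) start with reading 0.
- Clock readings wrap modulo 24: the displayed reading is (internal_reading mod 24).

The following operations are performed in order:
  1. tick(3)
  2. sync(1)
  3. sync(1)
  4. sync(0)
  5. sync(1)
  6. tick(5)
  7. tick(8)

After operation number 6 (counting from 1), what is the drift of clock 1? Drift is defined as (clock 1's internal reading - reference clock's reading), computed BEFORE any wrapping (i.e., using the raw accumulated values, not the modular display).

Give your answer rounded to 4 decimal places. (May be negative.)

After op 1 tick(3): ref=3.0000 raw=[3.3000 4.5000]
After op 2 sync(1): ref=3.0000 raw=[3.3000 3.0000]
After op 3 sync(1): ref=3.0000 raw=[3.3000 3.0000]
After op 4 sync(0): ref=3.0000 raw=[3.0000 3.0000]
After op 5 sync(1): ref=3.0000 raw=[3.0000 3.0000]
After op 6 tick(5): ref=8.0000 raw=[8.5000 10.5000]
Drift of clock 1 after op 6: 10.5000 - 8.0000 = 2.5000

Answer: 2.5000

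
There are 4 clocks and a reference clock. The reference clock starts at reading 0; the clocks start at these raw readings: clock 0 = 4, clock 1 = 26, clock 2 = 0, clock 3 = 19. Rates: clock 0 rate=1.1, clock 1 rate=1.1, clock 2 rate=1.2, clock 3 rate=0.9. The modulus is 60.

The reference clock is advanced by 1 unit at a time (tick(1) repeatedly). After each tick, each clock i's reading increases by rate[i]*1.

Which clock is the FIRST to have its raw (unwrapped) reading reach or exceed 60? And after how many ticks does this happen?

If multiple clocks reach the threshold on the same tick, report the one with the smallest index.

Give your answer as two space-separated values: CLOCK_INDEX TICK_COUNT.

clock 0: start=4, rate=1.1, needs 60-4 = 56; ticks = ceil(56/1.1) = ceil(50.9091) = 51; reading at tick 51 = 4 + 1.1*51 = 60.1000
clock 1: start=26, rate=1.1, needs 60-26 = 34; ticks = ceil(34/1.1) = ceil(30.9091) = 31; reading at tick 31 = 26 + 1.1*31 = 60.1000
clock 2: start=0, rate=1.2, needs 60-0 = 60; ticks = ceil(60/1.2) = ceil(50.0000) = 50; reading at tick 50 = 0 + 1.2*50 = 60.0000
clock 3: start=19, rate=0.9, needs 60-19 = 41; ticks = ceil(41/0.9) = ceil(45.5556) = 46; reading at tick 46 = 19 + 0.9*46 = 60.4000
Minimum tick count = 31; winners = [1]; smallest index = 1

Answer: 1 31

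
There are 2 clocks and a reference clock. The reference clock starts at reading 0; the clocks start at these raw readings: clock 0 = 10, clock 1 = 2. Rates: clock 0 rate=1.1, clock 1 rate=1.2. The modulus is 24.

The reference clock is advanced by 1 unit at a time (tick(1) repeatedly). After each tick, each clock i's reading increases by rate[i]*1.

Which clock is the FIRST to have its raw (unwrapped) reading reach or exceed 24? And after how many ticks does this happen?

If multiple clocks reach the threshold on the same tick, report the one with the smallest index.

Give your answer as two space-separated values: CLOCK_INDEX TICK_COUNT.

Answer: 0 13

Derivation:
clock 0: start=10, rate=1.1, needs 24-10 = 14; ticks = ceil(14/1.1) = ceil(12.7273) = 13; reading at tick 13 = 10 + 1.1*13 = 24.3000
clock 1: start=2, rate=1.2, needs 24-2 = 22; ticks = ceil(22/1.2) = ceil(18.3333) = 19; reading at tick 19 = 2 + 1.2*19 = 24.8000
Minimum tick count = 13; winners = [0]; smallest index = 0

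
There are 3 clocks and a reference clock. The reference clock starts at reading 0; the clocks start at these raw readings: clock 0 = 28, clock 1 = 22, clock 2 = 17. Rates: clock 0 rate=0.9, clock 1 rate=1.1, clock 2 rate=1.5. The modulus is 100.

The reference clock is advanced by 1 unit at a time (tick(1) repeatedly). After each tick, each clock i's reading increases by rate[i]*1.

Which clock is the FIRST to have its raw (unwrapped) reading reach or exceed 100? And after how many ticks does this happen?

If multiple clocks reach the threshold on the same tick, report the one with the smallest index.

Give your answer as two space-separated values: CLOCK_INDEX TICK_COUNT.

Answer: 2 56

Derivation:
clock 0: start=28, rate=0.9, needs 100-28 = 72; ticks = ceil(72/0.9) = ceil(80.0000) = 80; reading at tick 80 = 28 + 0.9*80 = 100.0000
clock 1: start=22, rate=1.1, needs 100-22 = 78; ticks = ceil(78/1.1) = ceil(70.9091) = 71; reading at tick 71 = 22 + 1.1*71 = 100.1000
clock 2: start=17, rate=1.5, needs 100-17 = 83; ticks = ceil(83/1.5) = ceil(55.3333) = 56; reading at tick 56 = 17 + 1.5*56 = 101.0000
Minimum tick count = 56; winners = [2]; smallest index = 2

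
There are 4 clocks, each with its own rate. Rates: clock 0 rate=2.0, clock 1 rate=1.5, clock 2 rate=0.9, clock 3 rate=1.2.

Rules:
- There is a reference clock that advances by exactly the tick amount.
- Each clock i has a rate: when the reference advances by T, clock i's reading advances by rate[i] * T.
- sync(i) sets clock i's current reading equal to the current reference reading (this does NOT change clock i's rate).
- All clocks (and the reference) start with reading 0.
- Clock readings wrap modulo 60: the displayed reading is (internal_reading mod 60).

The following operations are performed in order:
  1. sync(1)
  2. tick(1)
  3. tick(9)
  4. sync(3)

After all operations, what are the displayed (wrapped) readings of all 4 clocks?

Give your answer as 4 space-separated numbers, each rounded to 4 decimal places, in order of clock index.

After op 1 sync(1): ref=0.0000 raw=[0.0000 0.0000 0.0000 0.0000]
After op 2 tick(1): ref=1.0000 raw=[2.0000 1.5000 0.9000 1.2000]
After op 3 tick(9): ref=10.0000 raw=[20.0000 15.0000 9.0000 12.0000]
After op 4 sync(3): ref=10.0000 raw=[20.0000 15.0000 9.0000 10.0000]
Wrap final raw readings (mod 60): 20.0000 mod 60 = 20.0000; 15.0000 mod 60 = 15.0000; 9.0000 mod 60 = 9.0000; 10.0000 mod 60 = 10.0000

Answer: 20.0000 15.0000 9.0000 10.0000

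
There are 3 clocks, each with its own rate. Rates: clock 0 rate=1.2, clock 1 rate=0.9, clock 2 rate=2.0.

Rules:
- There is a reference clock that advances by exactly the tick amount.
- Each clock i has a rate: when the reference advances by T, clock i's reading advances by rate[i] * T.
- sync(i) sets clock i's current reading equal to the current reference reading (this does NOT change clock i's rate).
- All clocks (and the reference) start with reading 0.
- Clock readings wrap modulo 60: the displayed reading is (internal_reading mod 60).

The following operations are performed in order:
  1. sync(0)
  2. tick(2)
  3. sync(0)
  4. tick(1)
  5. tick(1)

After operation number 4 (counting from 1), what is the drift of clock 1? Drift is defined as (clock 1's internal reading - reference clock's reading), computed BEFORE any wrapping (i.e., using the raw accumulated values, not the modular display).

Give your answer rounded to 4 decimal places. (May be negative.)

After op 1 sync(0): ref=0.0000 raw=[0.0000 0.0000 0.0000]
After op 2 tick(2): ref=2.0000 raw=[2.4000 1.8000 4.0000]
After op 3 sync(0): ref=2.0000 raw=[2.0000 1.8000 4.0000]
After op 4 tick(1): ref=3.0000 raw=[3.2000 2.7000 6.0000]
Drift of clock 1 after op 4: 2.7000 - 3.0000 = -0.3000

Answer: -0.3000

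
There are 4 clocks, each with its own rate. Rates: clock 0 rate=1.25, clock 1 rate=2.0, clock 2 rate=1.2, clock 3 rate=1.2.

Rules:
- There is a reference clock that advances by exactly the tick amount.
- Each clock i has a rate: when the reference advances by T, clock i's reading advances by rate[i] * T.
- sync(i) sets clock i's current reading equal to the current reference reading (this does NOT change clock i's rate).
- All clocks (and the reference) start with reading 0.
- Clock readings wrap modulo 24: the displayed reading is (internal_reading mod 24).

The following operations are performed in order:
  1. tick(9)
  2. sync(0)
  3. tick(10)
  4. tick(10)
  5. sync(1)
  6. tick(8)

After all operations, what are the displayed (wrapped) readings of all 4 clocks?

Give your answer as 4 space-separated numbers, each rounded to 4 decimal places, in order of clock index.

Answer: 20.0000 21.0000 20.4000 20.4000

Derivation:
After op 1 tick(9): ref=9.0000 raw=[11.2500 18.0000 10.8000 10.8000]
After op 2 sync(0): ref=9.0000 raw=[9.0000 18.0000 10.8000 10.8000]
After op 3 tick(10): ref=19.0000 raw=[21.5000 38.0000 22.8000 22.8000]
After op 4 tick(10): ref=29.0000 raw=[34.0000 58.0000 34.8000 34.8000]
After op 5 sync(1): ref=29.0000 raw=[34.0000 29.0000 34.8000 34.8000]
After op 6 tick(8): ref=37.0000 raw=[44.0000 45.0000 44.4000 44.4000]
Wrap final raw readings (mod 24): 44.0000 mod 24 = 20.0000; 45.0000 mod 24 = 21.0000; 44.4000 mod 24 = 20.4000; 44.4000 mod 24 = 20.4000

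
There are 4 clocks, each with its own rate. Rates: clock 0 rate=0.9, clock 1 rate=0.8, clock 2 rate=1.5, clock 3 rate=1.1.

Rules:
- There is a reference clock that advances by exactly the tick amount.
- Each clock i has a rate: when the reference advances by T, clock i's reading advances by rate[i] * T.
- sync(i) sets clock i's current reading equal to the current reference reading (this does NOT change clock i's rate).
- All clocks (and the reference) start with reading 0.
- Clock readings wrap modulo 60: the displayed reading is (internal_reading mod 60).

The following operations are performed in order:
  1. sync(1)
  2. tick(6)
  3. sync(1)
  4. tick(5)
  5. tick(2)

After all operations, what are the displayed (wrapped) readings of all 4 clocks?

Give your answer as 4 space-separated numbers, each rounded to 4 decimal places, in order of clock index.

After op 1 sync(1): ref=0.0000 raw=[0.0000 0.0000 0.0000 0.0000]
After op 2 tick(6): ref=6.0000 raw=[5.4000 4.8000 9.0000 6.6000]
After op 3 sync(1): ref=6.0000 raw=[5.4000 6.0000 9.0000 6.6000]
After op 4 tick(5): ref=11.0000 raw=[9.9000 10.0000 16.5000 12.1000]
After op 5 tick(2): ref=13.0000 raw=[11.7000 11.6000 19.5000 14.3000]
Wrap final raw readings (mod 60): 11.7000 mod 60 = 11.7000; 11.6000 mod 60 = 11.6000; 19.5000 mod 60 = 19.5000; 14.3000 mod 60 = 14.3000

Answer: 11.7000 11.6000 19.5000 14.3000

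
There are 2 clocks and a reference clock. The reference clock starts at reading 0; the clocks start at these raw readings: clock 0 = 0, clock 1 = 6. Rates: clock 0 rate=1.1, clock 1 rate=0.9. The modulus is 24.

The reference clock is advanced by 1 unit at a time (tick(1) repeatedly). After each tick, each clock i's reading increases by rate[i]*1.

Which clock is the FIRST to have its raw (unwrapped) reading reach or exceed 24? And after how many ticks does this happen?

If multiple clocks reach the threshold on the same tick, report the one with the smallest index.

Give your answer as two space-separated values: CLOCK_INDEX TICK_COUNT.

clock 0: start=0, rate=1.1, needs 24-0 = 24; ticks = ceil(24/1.1) = ceil(21.8182) = 22; reading at tick 22 = 0 + 1.1*22 = 24.2000
clock 1: start=6, rate=0.9, needs 24-6 = 18; ticks = ceil(18/0.9) = ceil(20.0000) = 20; reading at tick 20 = 6 + 0.9*20 = 24.0000
Minimum tick count = 20; winners = [1]; smallest index = 1

Answer: 1 20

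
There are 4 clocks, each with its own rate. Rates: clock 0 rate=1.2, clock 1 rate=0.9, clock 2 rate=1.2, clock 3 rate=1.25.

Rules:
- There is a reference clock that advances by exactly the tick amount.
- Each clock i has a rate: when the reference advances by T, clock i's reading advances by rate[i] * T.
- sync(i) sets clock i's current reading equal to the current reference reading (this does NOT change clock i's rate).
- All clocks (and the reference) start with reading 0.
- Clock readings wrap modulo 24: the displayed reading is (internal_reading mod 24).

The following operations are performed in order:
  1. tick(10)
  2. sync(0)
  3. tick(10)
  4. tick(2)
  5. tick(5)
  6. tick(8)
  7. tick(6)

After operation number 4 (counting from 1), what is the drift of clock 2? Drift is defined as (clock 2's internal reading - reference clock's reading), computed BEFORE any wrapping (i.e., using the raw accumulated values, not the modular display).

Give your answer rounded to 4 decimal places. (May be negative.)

After op 1 tick(10): ref=10.0000 raw=[12.0000 9.0000 12.0000 12.5000]
After op 2 sync(0): ref=10.0000 raw=[10.0000 9.0000 12.0000 12.5000]
After op 3 tick(10): ref=20.0000 raw=[22.0000 18.0000 24.0000 25.0000]
After op 4 tick(2): ref=22.0000 raw=[24.4000 19.8000 26.4000 27.5000]
Drift of clock 2 after op 4: 26.4000 - 22.0000 = 4.4000

Answer: 4.4000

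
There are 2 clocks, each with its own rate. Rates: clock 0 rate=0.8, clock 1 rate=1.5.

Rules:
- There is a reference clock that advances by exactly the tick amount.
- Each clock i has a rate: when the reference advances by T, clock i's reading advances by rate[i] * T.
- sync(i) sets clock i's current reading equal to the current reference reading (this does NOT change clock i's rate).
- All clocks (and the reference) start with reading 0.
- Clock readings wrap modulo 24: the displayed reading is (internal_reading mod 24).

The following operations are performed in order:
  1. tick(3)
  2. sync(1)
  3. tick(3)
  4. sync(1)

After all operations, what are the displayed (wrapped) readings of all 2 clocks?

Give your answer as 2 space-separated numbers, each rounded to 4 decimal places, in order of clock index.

After op 1 tick(3): ref=3.0000 raw=[2.4000 4.5000]
After op 2 sync(1): ref=3.0000 raw=[2.4000 3.0000]
After op 3 tick(3): ref=6.0000 raw=[4.8000 7.5000]
After op 4 sync(1): ref=6.0000 raw=[4.8000 6.0000]
Wrap final raw readings (mod 24): 4.8000 mod 24 = 4.8000; 6.0000 mod 24 = 6.0000

Answer: 4.8000 6.0000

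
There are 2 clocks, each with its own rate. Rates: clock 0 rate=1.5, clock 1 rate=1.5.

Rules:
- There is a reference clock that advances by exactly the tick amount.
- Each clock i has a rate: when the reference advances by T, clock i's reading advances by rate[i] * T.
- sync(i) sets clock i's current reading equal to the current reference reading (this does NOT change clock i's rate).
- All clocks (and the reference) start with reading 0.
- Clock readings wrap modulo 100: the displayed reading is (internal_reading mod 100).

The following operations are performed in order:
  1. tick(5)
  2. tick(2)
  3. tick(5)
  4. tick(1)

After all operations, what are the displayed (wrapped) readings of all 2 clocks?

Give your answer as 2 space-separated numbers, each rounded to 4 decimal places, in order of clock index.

After op 1 tick(5): ref=5.0000 raw=[7.5000 7.5000]
After op 2 tick(2): ref=7.0000 raw=[10.5000 10.5000]
After op 3 tick(5): ref=12.0000 raw=[18.0000 18.0000]
After op 4 tick(1): ref=13.0000 raw=[19.5000 19.5000]
Wrap final raw readings (mod 100): 19.5000 mod 100 = 19.5000; 19.5000 mod 100 = 19.5000

Answer: 19.5000 19.5000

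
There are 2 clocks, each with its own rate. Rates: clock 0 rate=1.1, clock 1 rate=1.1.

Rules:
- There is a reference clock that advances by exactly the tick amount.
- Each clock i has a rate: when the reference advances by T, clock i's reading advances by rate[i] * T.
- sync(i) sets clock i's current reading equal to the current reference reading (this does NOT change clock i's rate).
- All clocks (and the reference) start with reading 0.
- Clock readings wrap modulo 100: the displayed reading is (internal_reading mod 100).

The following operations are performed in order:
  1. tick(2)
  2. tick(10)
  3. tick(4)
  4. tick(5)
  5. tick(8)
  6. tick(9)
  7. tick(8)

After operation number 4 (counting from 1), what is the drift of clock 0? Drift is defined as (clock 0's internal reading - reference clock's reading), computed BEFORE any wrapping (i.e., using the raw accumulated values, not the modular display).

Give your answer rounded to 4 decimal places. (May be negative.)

After op 1 tick(2): ref=2.0000 raw=[2.2000 2.2000]
After op 2 tick(10): ref=12.0000 raw=[13.2000 13.2000]
After op 3 tick(4): ref=16.0000 raw=[17.6000 17.6000]
After op 4 tick(5): ref=21.0000 raw=[23.1000 23.1000]
Drift of clock 0 after op 4: 23.1000 - 21.0000 = 2.1000

Answer: 2.1000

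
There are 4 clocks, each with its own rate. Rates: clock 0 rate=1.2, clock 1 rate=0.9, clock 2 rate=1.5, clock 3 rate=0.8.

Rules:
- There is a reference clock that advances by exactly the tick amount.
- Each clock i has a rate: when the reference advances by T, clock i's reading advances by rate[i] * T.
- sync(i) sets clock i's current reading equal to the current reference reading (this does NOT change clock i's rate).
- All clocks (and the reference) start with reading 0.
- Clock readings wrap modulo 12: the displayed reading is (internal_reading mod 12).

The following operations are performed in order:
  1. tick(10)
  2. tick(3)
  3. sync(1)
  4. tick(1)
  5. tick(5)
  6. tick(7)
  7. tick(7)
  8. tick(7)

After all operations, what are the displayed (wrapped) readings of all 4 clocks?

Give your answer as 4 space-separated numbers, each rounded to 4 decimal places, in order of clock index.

After op 1 tick(10): ref=10.0000 raw=[12.0000 9.0000 15.0000 8.0000]
After op 2 tick(3): ref=13.0000 raw=[15.6000 11.7000 19.5000 10.4000]
After op 3 sync(1): ref=13.0000 raw=[15.6000 13.0000 19.5000 10.4000]
After op 4 tick(1): ref=14.0000 raw=[16.8000 13.9000 21.0000 11.2000]
After op 5 tick(5): ref=19.0000 raw=[22.8000 18.4000 28.5000 15.2000]
After op 6 tick(7): ref=26.0000 raw=[31.2000 24.7000 39.0000 20.8000]
After op 7 tick(7): ref=33.0000 raw=[39.6000 31.0000 49.5000 26.4000]
After op 8 tick(7): ref=40.0000 raw=[48.0000 37.3000 60.0000 32.0000]
Wrap final raw readings (mod 12): 48.0000 mod 12 = 0.0000; 37.3000 mod 12 = 1.3000; 60.0000 mod 12 = 0.0000; 32.0000 mod 12 = 8.0000

Answer: 0.0000 1.3000 0.0000 8.0000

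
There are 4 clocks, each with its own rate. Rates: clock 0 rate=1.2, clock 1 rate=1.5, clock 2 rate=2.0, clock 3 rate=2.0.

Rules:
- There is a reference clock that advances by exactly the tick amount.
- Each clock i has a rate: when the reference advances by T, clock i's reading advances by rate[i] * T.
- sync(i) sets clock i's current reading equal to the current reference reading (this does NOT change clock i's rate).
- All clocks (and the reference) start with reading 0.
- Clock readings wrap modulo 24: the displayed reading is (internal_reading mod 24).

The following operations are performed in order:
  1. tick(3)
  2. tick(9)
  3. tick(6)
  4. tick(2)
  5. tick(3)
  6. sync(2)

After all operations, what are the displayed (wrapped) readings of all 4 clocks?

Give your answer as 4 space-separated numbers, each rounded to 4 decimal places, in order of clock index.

After op 1 tick(3): ref=3.0000 raw=[3.6000 4.5000 6.0000 6.0000]
After op 2 tick(9): ref=12.0000 raw=[14.4000 18.0000 24.0000 24.0000]
After op 3 tick(6): ref=18.0000 raw=[21.6000 27.0000 36.0000 36.0000]
After op 4 tick(2): ref=20.0000 raw=[24.0000 30.0000 40.0000 40.0000]
After op 5 tick(3): ref=23.0000 raw=[27.6000 34.5000 46.0000 46.0000]
After op 6 sync(2): ref=23.0000 raw=[27.6000 34.5000 23.0000 46.0000]
Wrap final raw readings (mod 24): 27.6000 mod 24 = 3.6000; 34.5000 mod 24 = 10.5000; 23.0000 mod 24 = 23.0000; 46.0000 mod 24 = 22.0000

Answer: 3.6000 10.5000 23.0000 22.0000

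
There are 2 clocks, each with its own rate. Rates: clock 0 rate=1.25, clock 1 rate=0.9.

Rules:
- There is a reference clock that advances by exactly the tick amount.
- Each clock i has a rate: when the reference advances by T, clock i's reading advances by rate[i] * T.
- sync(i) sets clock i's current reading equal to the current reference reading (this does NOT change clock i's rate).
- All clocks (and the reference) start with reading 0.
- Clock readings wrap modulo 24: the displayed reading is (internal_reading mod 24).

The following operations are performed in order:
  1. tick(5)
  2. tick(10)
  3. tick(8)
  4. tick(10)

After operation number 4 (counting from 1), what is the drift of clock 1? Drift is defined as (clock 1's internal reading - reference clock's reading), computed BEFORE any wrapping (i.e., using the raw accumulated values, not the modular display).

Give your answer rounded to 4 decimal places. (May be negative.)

Answer: -3.3000

Derivation:
After op 1 tick(5): ref=5.0000 raw=[6.2500 4.5000]
After op 2 tick(10): ref=15.0000 raw=[18.7500 13.5000]
After op 3 tick(8): ref=23.0000 raw=[28.7500 20.7000]
After op 4 tick(10): ref=33.0000 raw=[41.2500 29.7000]
Drift of clock 1 after op 4: 29.7000 - 33.0000 = -3.3000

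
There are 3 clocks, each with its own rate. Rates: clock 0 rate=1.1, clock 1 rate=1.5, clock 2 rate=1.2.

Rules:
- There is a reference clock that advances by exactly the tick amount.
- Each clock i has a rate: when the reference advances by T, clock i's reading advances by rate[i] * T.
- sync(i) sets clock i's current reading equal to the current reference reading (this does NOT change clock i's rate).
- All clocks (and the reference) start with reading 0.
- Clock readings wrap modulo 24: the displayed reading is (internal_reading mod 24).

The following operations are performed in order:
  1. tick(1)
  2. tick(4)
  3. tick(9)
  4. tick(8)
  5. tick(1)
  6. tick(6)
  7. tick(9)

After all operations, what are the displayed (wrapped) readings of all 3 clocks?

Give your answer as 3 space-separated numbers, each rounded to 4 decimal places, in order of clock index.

After op 1 tick(1): ref=1.0000 raw=[1.1000 1.5000 1.2000]
After op 2 tick(4): ref=5.0000 raw=[5.5000 7.5000 6.0000]
After op 3 tick(9): ref=14.0000 raw=[15.4000 21.0000 16.8000]
After op 4 tick(8): ref=22.0000 raw=[24.2000 33.0000 26.4000]
After op 5 tick(1): ref=23.0000 raw=[25.3000 34.5000 27.6000]
After op 6 tick(6): ref=29.0000 raw=[31.9000 43.5000 34.8000]
After op 7 tick(9): ref=38.0000 raw=[41.8000 57.0000 45.6000]
Wrap final raw readings (mod 24): 41.8000 mod 24 = 17.8000; 57.0000 mod 24 = 9.0000; 45.6000 mod 24 = 21.6000

Answer: 17.8000 9.0000 21.6000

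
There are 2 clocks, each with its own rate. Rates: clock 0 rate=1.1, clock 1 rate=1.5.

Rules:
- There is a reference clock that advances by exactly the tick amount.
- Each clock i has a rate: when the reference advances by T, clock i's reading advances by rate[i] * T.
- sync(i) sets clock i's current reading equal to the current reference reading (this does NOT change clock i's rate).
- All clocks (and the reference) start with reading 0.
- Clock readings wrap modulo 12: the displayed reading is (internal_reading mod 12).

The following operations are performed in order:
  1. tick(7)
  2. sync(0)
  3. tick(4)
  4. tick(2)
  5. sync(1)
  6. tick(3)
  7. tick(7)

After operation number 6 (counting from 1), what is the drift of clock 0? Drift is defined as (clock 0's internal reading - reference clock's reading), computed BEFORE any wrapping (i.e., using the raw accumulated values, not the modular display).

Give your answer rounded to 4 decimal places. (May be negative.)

Answer: 0.9000

Derivation:
After op 1 tick(7): ref=7.0000 raw=[7.7000 10.5000]
After op 2 sync(0): ref=7.0000 raw=[7.0000 10.5000]
After op 3 tick(4): ref=11.0000 raw=[11.4000 16.5000]
After op 4 tick(2): ref=13.0000 raw=[13.6000 19.5000]
After op 5 sync(1): ref=13.0000 raw=[13.6000 13.0000]
After op 6 tick(3): ref=16.0000 raw=[16.9000 17.5000]
Drift of clock 0 after op 6: 16.9000 - 16.0000 = 0.9000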